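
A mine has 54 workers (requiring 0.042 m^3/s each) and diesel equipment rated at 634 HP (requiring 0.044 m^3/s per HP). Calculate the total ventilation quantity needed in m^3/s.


Airflow for workers:
Q_people = 54 * 0.042 = 2.268 m^3/s
Airflow for diesel equipment:
Q_diesel = 634 * 0.044 = 27.896 m^3/s
Total ventilation:
Q_total = 2.268 + 27.896
= 30.164 m^3/s

30.164 m^3/s


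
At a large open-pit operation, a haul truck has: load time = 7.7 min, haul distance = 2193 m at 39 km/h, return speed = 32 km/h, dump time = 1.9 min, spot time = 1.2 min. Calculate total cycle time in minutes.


18.2857 min

Convert haul speed to m/min: 39 * 1000/60 = 650 m/min
Haul time = 2193 / 650 = 3.373846154 min
Convert return speed to m/min: 32 * 1000/60 = 533.3333333 m/min
Return time = 2193 / 533.3333333 = 4.111875 min
Total cycle time:
= 7.7 + 3.373846154 + 1.9 + 4.111875 + 1.2
= 18.2857 min


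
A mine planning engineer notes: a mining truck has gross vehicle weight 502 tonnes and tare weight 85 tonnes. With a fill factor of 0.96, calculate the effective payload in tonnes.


400.32 tonnes

Maximum payload = gross - tare
= 502 - 85 = 417 tonnes
Effective payload = max payload * fill factor
= 417 * 0.96
= 400.32 tonnes


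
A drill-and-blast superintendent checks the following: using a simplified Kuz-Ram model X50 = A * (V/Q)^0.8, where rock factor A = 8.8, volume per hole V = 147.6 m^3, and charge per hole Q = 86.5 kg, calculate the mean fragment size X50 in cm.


13.4939 cm

Compute V/Q:
V/Q = 147.6 / 86.5 = 1.706358382
Raise to the power 0.8:
(V/Q)^0.8 = 1.706358382^0.8 = 1.533402617
Multiply by A:
X50 = 8.8 * 1.533402617
= 13.4939 cm


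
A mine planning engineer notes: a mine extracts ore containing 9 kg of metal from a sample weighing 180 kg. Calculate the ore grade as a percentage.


Ore grade = (metal mass / ore mass) * 100
= (9 / 180) * 100
= 0.05 * 100
= 5.0%

5.0%


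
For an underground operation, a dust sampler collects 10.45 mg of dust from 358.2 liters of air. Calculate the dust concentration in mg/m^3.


29.1736 mg/m^3

Convert liters to m^3: 1 m^3 = 1000 L
Concentration = mass / volume * 1000
= 10.45 / 358.2 * 1000
= 0.02917364601 * 1000
= 29.1736 mg/m^3


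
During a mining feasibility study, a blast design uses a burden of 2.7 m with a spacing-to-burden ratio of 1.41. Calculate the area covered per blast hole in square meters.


10.2789 m^2

First, find the spacing:
Spacing = burden * ratio = 2.7 * 1.41
= 3.807 m
Then, calculate the area:
Area = burden * spacing = 2.7 * 3.807
= 10.2789 m^2


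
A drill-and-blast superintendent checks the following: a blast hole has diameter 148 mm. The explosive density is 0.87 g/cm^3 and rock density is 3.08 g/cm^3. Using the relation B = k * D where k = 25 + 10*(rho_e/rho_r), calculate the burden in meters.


First, compute k:
rho_e / rho_r = 0.87 / 3.08 = 0.2824675325
k = 25 + 10 * 0.2824675325 = 27.82467532
Then, compute burden:
B = k * D / 1000 = 27.82467532 * 148 / 1000
= 4118.051948 / 1000
= 4.1181 m

4.1181 m


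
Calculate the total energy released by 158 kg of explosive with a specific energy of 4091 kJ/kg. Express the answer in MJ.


Energy = mass * specific_energy / 1000
= 158 * 4091 / 1000
= 646378 / 1000
= 646.378 MJ

646.378 MJ


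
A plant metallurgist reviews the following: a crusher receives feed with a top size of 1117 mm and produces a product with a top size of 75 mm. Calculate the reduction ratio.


Reduction ratio = feed size / product size
= 1117 / 75
= 14.8933

14.8933


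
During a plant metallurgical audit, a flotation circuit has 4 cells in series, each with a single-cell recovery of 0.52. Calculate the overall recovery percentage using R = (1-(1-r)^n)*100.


94.6916%

Complement of single-cell recovery:
1 - r = 1 - 0.52 = 0.48
Raise to power n:
(1 - r)^4 = 0.48^4 = 0.05308416
Overall recovery:
R = (1 - 0.05308416) * 100
= 94.6916%


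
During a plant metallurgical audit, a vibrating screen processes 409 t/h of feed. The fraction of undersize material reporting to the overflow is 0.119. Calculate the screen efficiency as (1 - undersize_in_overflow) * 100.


88.1%

Screen efficiency = (1 - fraction of undersize in overflow) * 100
= (1 - 0.119) * 100
= 0.881 * 100
= 88.1%


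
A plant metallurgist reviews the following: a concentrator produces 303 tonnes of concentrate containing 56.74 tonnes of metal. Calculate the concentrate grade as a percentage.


18.7261%

Grade = (metal in concentrate / concentrate mass) * 100
= (56.74 / 303) * 100
= 0.1872607261 * 100
= 18.7261%


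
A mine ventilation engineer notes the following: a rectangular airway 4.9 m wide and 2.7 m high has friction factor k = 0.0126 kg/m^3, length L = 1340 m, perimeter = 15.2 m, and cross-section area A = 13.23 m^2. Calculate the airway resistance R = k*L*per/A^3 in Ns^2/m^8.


0.1108 Ns^2/m^8

Compute the numerator:
k * L * per = 0.0126 * 1340 * 15.2
= 256.6368
Compute the denominator:
A^3 = 13.23^3 = 2315.685267
Resistance:
R = 256.6368 / 2315.685267
= 0.1108 Ns^2/m^8


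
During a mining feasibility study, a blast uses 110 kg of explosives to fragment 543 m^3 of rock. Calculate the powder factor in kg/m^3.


0.2026 kg/m^3

Powder factor = explosive mass / rock volume
= 110 / 543
= 0.2026 kg/m^3


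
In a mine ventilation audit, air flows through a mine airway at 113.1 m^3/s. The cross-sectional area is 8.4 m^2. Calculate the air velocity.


13.4643 m/s

Velocity = flow rate / cross-sectional area
= 113.1 / 8.4
= 13.4643 m/s


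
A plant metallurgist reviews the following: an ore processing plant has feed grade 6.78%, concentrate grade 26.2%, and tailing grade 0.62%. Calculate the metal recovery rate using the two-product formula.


93.0576%

Using the two-product formula:
R = 100 * c * (f - t) / (f * (c - t))
Numerator = 100 * 26.2 * (6.78 - 0.62)
= 100 * 26.2 * 6.16
= 16139.2
Denominator = 6.78 * (26.2 - 0.62)
= 6.78 * 25.58
= 173.4324
R = 16139.2 / 173.4324
= 93.0576%


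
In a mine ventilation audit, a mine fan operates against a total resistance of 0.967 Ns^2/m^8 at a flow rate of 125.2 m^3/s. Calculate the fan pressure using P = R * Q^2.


Compute Q^2:
Q^2 = 125.2^2 = 15675.04
Compute pressure:
P = R * Q^2 = 0.967 * 15675.04
= 15157.7637 Pa

15157.7637 Pa


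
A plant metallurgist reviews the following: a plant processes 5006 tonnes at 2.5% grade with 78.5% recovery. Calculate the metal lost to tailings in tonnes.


Total metal in feed:
= 5006 * 2.5 / 100 = 125.15 tonnes
Metal recovered:
= 125.15 * 78.5 / 100 = 98.24275 tonnes
Metal lost to tailings:
= 125.15 - 98.24275
= 26.9073 tonnes

26.9073 tonnes


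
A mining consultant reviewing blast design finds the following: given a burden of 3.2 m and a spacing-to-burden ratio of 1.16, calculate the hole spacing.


Spacing = burden * ratio
= 3.2 * 1.16
= 3.712 m

3.712 m


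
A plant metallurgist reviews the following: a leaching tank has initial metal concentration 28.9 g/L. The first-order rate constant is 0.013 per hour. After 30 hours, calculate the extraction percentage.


32.2943%

Compute the exponent:
-k * t = -0.013 * 30 = -0.39
Remaining concentration:
C = 28.9 * exp(-0.39)
= 28.9 * 0.6770568745
= 19.56694367 g/L
Extracted = 28.9 - 19.56694367 = 9.333056327 g/L
Extraction % = 9.333056327 / 28.9 * 100
= 32.2943%


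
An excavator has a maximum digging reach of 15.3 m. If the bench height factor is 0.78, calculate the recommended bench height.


Bench height = reach * factor
= 15.3 * 0.78
= 11.934 m

11.934 m


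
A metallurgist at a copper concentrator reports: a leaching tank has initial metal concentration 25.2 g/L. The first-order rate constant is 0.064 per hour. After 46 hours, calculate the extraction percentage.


94.7345%

Compute the exponent:
-k * t = -0.064 * 46 = -2.944
Remaining concentration:
C = 25.2 * exp(-2.944)
= 25.2 * 0.05265468819
= 1.326898142 g/L
Extracted = 25.2 - 1.326898142 = 23.87310186 g/L
Extraction % = 23.87310186 / 25.2 * 100
= 94.7345%


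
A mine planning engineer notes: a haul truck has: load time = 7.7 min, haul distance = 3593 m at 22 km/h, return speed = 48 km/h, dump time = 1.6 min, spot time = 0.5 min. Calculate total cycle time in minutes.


24.0903 min

Convert haul speed to m/min: 22 * 1000/60 = 366.6666667 m/min
Haul time = 3593 / 366.6666667 = 9.799090909 min
Convert return speed to m/min: 48 * 1000/60 = 800 m/min
Return time = 3593 / 800 = 4.49125 min
Total cycle time:
= 7.7 + 9.799090909 + 1.6 + 4.49125 + 0.5
= 24.0903 min


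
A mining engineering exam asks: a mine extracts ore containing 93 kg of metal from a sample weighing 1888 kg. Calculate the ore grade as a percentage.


4.9258%

Ore grade = (metal mass / ore mass) * 100
= (93 / 1888) * 100
= 0.04925847458 * 100
= 4.9258%


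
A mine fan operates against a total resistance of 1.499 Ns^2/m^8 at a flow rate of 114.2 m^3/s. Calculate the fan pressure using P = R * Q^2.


19549.4184 Pa

Compute Q^2:
Q^2 = 114.2^2 = 13041.64
Compute pressure:
P = R * Q^2 = 1.499 * 13041.64
= 19549.4184 Pa


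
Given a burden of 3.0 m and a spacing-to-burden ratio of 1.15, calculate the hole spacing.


Spacing = burden * ratio
= 3.0 * 1.15
= 3.45 m

3.45 m


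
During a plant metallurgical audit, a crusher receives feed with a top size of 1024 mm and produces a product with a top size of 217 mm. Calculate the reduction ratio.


Reduction ratio = feed size / product size
= 1024 / 217
= 4.7189

4.7189


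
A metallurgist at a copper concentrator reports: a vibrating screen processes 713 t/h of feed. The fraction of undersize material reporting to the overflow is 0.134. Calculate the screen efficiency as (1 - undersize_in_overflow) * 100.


86.6%

Screen efficiency = (1 - fraction of undersize in overflow) * 100
= (1 - 0.134) * 100
= 0.866 * 100
= 86.6%


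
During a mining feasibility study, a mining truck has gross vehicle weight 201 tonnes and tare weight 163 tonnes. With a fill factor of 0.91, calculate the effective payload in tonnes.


Maximum payload = gross - tare
= 201 - 163 = 38 tonnes
Effective payload = max payload * fill factor
= 38 * 0.91
= 34.58 tonnes

34.58 tonnes


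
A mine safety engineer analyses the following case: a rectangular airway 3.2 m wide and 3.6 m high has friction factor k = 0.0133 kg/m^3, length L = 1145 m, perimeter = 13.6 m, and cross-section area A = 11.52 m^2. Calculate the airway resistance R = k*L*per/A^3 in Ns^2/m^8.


Compute the numerator:
k * L * per = 0.0133 * 1145 * 13.6
= 207.1076
Compute the denominator:
A^3 = 11.52^3 = 1528.823808
Resistance:
R = 207.1076 / 1528.823808
= 0.1355 Ns^2/m^8

0.1355 Ns^2/m^8


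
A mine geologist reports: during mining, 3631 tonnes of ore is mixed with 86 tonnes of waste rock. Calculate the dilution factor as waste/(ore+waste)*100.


2.3137%

Total material = ore + waste
= 3631 + 86 = 3717 tonnes
Dilution = waste / total * 100
= 86 / 3717 * 100
= 0.02313693839 * 100
= 2.3137%


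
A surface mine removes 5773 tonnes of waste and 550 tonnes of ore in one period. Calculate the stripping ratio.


10.4964

Stripping ratio = waste tonnage / ore tonnage
= 5773 / 550
= 10.4964


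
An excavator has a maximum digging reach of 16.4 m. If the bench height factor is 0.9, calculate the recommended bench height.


Bench height = reach * factor
= 16.4 * 0.9
= 14.76 m

14.76 m


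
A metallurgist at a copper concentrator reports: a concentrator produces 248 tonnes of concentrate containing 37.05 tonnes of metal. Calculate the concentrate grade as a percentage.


Grade = (metal in concentrate / concentrate mass) * 100
= (37.05 / 248) * 100
= 0.1493951613 * 100
= 14.9395%

14.9395%


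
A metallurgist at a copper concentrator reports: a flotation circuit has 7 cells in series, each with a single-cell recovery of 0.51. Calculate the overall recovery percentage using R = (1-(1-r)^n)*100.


99.3218%

Complement of single-cell recovery:
1 - r = 1 - 0.51 = 0.49
Raise to power n:
(1 - r)^7 = 0.49^7 = 0.006782230728
Overall recovery:
R = (1 - 0.006782230728) * 100
= 99.3218%


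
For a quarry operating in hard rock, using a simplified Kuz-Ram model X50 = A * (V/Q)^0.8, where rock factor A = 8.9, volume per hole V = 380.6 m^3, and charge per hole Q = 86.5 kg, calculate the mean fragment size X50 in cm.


29.1174 cm

Compute V/Q:
V/Q = 380.6 / 86.5 = 4.4
Raise to the power 0.8:
(V/Q)^0.8 = 4.4^0.8 = 3.271614627
Multiply by A:
X50 = 8.9 * 3.271614627
= 29.1174 cm


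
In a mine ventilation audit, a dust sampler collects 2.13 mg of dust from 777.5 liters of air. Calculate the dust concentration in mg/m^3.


Convert liters to m^3: 1 m^3 = 1000 L
Concentration = mass / volume * 1000
= 2.13 / 777.5 * 1000
= 0.002739549839 * 1000
= 2.7395 mg/m^3

2.7395 mg/m^3


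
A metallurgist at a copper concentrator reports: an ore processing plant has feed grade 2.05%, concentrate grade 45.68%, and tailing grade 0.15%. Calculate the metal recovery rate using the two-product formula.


92.9883%

Using the two-product formula:
R = 100 * c * (f - t) / (f * (c - t))
Numerator = 100 * 45.68 * (2.05 - 0.15)
= 100 * 45.68 * 1.9
= 8679.2
Denominator = 2.05 * (45.68 - 0.15)
= 2.05 * 45.53
= 93.3365
R = 8679.2 / 93.3365
= 92.9883%


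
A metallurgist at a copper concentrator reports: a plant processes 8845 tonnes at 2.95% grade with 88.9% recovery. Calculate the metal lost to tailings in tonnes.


Total metal in feed:
= 8845 * 2.95 / 100 = 260.9275 tonnes
Metal recovered:
= 260.9275 * 88.9 / 100 = 231.9645475 tonnes
Metal lost to tailings:
= 260.9275 - 231.9645475
= 28.963 tonnes

28.963 tonnes


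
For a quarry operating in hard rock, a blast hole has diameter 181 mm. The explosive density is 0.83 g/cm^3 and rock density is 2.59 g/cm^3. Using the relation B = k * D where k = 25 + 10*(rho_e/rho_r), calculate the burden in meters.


First, compute k:
rho_e / rho_r = 0.83 / 2.59 = 0.3204633205
k = 25 + 10 * 0.3204633205 = 28.2046332
Then, compute burden:
B = k * D / 1000 = 28.2046332 * 181 / 1000
= 5105.03861 / 1000
= 5.105 m

5.105 m


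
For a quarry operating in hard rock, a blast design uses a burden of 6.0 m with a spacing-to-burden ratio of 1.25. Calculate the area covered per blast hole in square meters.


First, find the spacing:
Spacing = burden * ratio = 6.0 * 1.25
= 7.5 m
Then, calculate the area:
Area = burden * spacing = 6.0 * 7.5
= 45.0 m^2

45.0 m^2


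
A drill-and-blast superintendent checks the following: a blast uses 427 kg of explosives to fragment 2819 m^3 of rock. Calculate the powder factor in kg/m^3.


Powder factor = explosive mass / rock volume
= 427 / 2819
= 0.1515 kg/m^3

0.1515 kg/m^3


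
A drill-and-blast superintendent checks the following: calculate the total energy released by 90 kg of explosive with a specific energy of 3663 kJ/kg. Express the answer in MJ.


Energy = mass * specific_energy / 1000
= 90 * 3663 / 1000
= 329670 / 1000
= 329.67 MJ

329.67 MJ


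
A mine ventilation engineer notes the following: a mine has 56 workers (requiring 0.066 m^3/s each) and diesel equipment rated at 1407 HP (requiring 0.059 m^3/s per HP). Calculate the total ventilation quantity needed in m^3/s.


Airflow for workers:
Q_people = 56 * 0.066 = 3.696 m^3/s
Airflow for diesel equipment:
Q_diesel = 1407 * 0.059 = 83.013 m^3/s
Total ventilation:
Q_total = 3.696 + 83.013
= 86.709 m^3/s

86.709 m^3/s


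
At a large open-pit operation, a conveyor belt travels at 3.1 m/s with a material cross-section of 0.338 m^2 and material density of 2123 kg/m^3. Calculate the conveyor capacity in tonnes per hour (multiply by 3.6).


8008.1258 t/h

Volumetric flow = speed * area
= 3.1 * 0.338 = 1.0478 m^3/s
Mass flow = volumetric * density
= 1.0478 * 2123 = 2224.4794 kg/s
Convert to t/h: multiply by 3.6
Capacity = 2224.4794 * 3.6
= 8008.1258 t/h


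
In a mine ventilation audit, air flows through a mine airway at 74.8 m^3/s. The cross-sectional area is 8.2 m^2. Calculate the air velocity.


9.122 m/s

Velocity = flow rate / cross-sectional area
= 74.8 / 8.2
= 9.122 m/s


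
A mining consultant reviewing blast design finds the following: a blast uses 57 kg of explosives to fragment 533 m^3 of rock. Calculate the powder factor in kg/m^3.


0.1069 kg/m^3

Powder factor = explosive mass / rock volume
= 57 / 533
= 0.1069 kg/m^3


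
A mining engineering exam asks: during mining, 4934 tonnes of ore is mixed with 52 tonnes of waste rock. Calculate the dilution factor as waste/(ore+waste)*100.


Total material = ore + waste
= 4934 + 52 = 4986 tonnes
Dilution = waste / total * 100
= 52 / 4986 * 100
= 0.01042920176 * 100
= 1.0429%

1.0429%


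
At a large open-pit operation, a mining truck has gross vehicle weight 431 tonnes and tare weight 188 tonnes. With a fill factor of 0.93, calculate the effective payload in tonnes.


225.99 tonnes

Maximum payload = gross - tare
= 431 - 188 = 243 tonnes
Effective payload = max payload * fill factor
= 243 * 0.93
= 225.99 tonnes


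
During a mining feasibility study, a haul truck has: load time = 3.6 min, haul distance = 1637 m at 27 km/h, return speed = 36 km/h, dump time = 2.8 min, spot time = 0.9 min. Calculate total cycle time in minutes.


13.6661 min

Convert haul speed to m/min: 27 * 1000/60 = 450 m/min
Haul time = 1637 / 450 = 3.637777778 min
Convert return speed to m/min: 36 * 1000/60 = 600 m/min
Return time = 1637 / 600 = 2.728333333 min
Total cycle time:
= 3.6 + 3.637777778 + 2.8 + 2.728333333 + 0.9
= 13.6661 min


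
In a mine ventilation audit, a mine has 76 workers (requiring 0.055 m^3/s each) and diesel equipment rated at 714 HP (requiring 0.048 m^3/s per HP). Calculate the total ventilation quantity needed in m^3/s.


38.452 m^3/s

Airflow for workers:
Q_people = 76 * 0.055 = 4.18 m^3/s
Airflow for diesel equipment:
Q_diesel = 714 * 0.048 = 34.272 m^3/s
Total ventilation:
Q_total = 4.18 + 34.272
= 38.452 m^3/s


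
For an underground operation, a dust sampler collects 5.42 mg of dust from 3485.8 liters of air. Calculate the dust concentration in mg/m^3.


1.5549 mg/m^3

Convert liters to m^3: 1 m^3 = 1000 L
Concentration = mass / volume * 1000
= 5.42 / 3485.8 * 1000
= 0.001554879798 * 1000
= 1.5549 mg/m^3


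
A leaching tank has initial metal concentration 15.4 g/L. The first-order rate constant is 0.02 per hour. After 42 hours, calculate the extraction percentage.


Compute the exponent:
-k * t = -0.02 * 42 = -0.84
Remaining concentration:
C = 15.4 * exp(-0.84)
= 15.4 * 0.4317105234
= 6.648342061 g/L
Extracted = 15.4 - 6.648342061 = 8.751657939 g/L
Extraction % = 8.751657939 / 15.4 * 100
= 56.8289%

56.8289%


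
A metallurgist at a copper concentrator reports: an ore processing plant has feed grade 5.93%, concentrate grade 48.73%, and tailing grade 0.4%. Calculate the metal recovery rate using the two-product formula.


94.0265%

Using the two-product formula:
R = 100 * c * (f - t) / (f * (c - t))
Numerator = 100 * 48.73 * (5.93 - 0.4)
= 100 * 48.73 * 5.53
= 26947.69
Denominator = 5.93 * (48.73 - 0.4)
= 5.93 * 48.33
= 286.5969
R = 26947.69 / 286.5969
= 94.0265%


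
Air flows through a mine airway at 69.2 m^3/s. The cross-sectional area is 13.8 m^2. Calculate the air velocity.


Velocity = flow rate / cross-sectional area
= 69.2 / 13.8
= 5.0145 m/s

5.0145 m/s


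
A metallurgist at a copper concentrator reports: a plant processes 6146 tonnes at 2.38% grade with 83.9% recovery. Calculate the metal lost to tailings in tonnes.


Total metal in feed:
= 6146 * 2.38 / 100 = 146.2748 tonnes
Metal recovered:
= 146.2748 * 83.9 / 100 = 122.7245572 tonnes
Metal lost to tailings:
= 146.2748 - 122.7245572
= 23.5502 tonnes

23.5502 tonnes


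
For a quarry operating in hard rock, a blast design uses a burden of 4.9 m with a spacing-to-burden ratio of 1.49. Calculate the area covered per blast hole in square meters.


35.7749 m^2

First, find the spacing:
Spacing = burden * ratio = 4.9 * 1.49
= 7.301 m
Then, calculate the area:
Area = burden * spacing = 4.9 * 7.301
= 35.7749 m^2


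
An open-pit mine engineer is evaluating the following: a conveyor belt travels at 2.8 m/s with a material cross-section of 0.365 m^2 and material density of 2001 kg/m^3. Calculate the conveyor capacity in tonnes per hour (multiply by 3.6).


Volumetric flow = speed * area
= 2.8 * 0.365 = 1.022 m^3/s
Mass flow = volumetric * density
= 1.022 * 2001 = 2045.022 kg/s
Convert to t/h: multiply by 3.6
Capacity = 2045.022 * 3.6
= 7362.0792 t/h

7362.0792 t/h


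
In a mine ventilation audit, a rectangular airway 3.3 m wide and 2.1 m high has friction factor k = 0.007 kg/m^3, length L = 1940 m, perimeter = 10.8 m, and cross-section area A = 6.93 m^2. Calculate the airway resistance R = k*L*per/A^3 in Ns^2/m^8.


Compute the numerator:
k * L * per = 0.007 * 1940 * 10.8
= 146.664
Compute the denominator:
A^3 = 6.93^3 = 332.812557
Resistance:
R = 146.664 / 332.812557
= 0.4407 Ns^2/m^8

0.4407 Ns^2/m^8


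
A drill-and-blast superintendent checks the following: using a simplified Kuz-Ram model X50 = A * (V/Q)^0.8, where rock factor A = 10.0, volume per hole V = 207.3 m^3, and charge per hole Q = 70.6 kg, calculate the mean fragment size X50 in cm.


23.672 cm

Compute V/Q:
V/Q = 207.3 / 70.6 = 2.936260623
Raise to the power 0.8:
(V/Q)^0.8 = 2.936260623^0.8 = 2.367203972
Multiply by A:
X50 = 10.0 * 2.367203972
= 23.672 cm


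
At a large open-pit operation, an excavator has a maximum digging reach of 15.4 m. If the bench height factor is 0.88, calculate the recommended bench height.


Bench height = reach * factor
= 15.4 * 0.88
= 13.552 m

13.552 m


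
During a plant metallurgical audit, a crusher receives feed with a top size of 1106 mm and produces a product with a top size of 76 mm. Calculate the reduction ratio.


14.5526

Reduction ratio = feed size / product size
= 1106 / 76
= 14.5526


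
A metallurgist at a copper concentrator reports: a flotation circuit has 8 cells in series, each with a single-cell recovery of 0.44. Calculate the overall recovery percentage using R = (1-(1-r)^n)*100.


Complement of single-cell recovery:
1 - r = 1 - 0.44 = 0.56
Raise to power n:
(1 - r)^8 = 0.56^8 = 0.009671731157
Overall recovery:
R = (1 - 0.009671731157) * 100
= 99.0328%

99.0328%


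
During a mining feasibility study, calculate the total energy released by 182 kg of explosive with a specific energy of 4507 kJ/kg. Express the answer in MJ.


820.274 MJ

Energy = mass * specific_energy / 1000
= 182 * 4507 / 1000
= 820274 / 1000
= 820.274 MJ


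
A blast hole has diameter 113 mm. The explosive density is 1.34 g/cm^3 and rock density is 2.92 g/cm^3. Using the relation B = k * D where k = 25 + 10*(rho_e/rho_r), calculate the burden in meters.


3.3436 m

First, compute k:
rho_e / rho_r = 1.34 / 2.92 = 0.4589041096
k = 25 + 10 * 0.4589041096 = 29.5890411
Then, compute burden:
B = k * D / 1000 = 29.5890411 * 113 / 1000
= 3343.561644 / 1000
= 3.3436 m


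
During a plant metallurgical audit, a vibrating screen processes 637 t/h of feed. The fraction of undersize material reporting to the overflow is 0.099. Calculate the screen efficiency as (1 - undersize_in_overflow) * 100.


Screen efficiency = (1 - fraction of undersize in overflow) * 100
= (1 - 0.099) * 100
= 0.901 * 100
= 90.1%

90.1%


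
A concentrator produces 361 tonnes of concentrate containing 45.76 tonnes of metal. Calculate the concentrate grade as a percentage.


12.6759%

Grade = (metal in concentrate / concentrate mass) * 100
= (45.76 / 361) * 100
= 0.1267590028 * 100
= 12.6759%


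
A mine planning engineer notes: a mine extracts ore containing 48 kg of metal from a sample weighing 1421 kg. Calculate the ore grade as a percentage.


3.3779%

Ore grade = (metal mass / ore mass) * 100
= (48 / 1421) * 100
= 0.03377902885 * 100
= 3.3779%


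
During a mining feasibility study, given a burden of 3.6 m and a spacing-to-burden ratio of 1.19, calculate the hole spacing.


4.284 m

Spacing = burden * ratio
= 3.6 * 1.19
= 4.284 m


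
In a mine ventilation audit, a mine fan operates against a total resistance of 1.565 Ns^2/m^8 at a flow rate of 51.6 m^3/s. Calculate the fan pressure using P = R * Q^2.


Compute Q^2:
Q^2 = 51.6^2 = 2662.56
Compute pressure:
P = R * Q^2 = 1.565 * 2662.56
= 4166.9064 Pa

4166.9064 Pa


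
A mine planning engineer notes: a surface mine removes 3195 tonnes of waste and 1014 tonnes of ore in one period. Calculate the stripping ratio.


3.1509

Stripping ratio = waste tonnage / ore tonnage
= 3195 / 1014
= 3.1509


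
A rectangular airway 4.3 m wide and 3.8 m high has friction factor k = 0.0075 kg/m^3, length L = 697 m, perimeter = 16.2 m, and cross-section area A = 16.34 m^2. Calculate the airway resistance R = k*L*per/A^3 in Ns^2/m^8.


0.0194 Ns^2/m^8

Compute the numerator:
k * L * per = 0.0075 * 697 * 16.2
= 84.6855
Compute the denominator:
A^3 = 16.34^3 = 4362.708104
Resistance:
R = 84.6855 / 4362.708104
= 0.0194 Ns^2/m^8


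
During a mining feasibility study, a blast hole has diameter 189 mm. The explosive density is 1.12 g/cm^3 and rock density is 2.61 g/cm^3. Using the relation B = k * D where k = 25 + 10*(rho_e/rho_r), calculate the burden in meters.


First, compute k:
rho_e / rho_r = 1.12 / 2.61 = 0.4291187739
k = 25 + 10 * 0.4291187739 = 29.29118774
Then, compute burden:
B = k * D / 1000 = 29.29118774 * 189 / 1000
= 5536.034483 / 1000
= 5.536 m

5.536 m


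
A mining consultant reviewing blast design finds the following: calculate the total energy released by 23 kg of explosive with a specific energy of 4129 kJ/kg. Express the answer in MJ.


94.967 MJ

Energy = mass * specific_energy / 1000
= 23 * 4129 / 1000
= 94967 / 1000
= 94.967 MJ


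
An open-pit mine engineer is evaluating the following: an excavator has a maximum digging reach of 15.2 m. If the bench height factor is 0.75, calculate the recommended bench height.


Bench height = reach * factor
= 15.2 * 0.75
= 11.4 m

11.4 m


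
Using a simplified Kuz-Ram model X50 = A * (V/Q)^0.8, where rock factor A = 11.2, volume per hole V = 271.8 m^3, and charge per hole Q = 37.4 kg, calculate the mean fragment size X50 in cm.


Compute V/Q:
V/Q = 271.8 / 37.4 = 7.267379679
Raise to the power 0.8:
(V/Q)^0.8 = 7.267379679^0.8 = 4.887674548
Multiply by A:
X50 = 11.2 * 4.887674548
= 54.742 cm

54.742 cm


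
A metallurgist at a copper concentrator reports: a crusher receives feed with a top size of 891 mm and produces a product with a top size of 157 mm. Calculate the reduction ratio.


5.6752

Reduction ratio = feed size / product size
= 891 / 157
= 5.6752


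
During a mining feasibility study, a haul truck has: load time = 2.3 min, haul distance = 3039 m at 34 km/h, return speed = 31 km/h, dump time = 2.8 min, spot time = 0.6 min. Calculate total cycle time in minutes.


16.9449 min

Convert haul speed to m/min: 34 * 1000/60 = 566.6666667 m/min
Haul time = 3039 / 566.6666667 = 5.362941176 min
Convert return speed to m/min: 31 * 1000/60 = 516.6666667 m/min
Return time = 3039 / 516.6666667 = 5.881935484 min
Total cycle time:
= 2.3 + 5.362941176 + 2.8 + 5.881935484 + 0.6
= 16.9449 min


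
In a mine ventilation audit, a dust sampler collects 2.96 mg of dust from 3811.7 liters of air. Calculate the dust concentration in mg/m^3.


Convert liters to m^3: 1 m^3 = 1000 L
Concentration = mass / volume * 1000
= 2.96 / 3811.7 * 1000
= 0.0007765563922 * 1000
= 0.7766 mg/m^3

0.7766 mg/m^3


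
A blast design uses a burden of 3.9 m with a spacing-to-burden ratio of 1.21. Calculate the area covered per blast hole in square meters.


18.4041 m^2

First, find the spacing:
Spacing = burden * ratio = 3.9 * 1.21
= 4.719 m
Then, calculate the area:
Area = burden * spacing = 3.9 * 4.719
= 18.4041 m^2


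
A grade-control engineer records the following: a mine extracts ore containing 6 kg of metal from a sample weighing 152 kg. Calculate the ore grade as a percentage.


Ore grade = (metal mass / ore mass) * 100
= (6 / 152) * 100
= 0.03947368421 * 100
= 3.9474%

3.9474%


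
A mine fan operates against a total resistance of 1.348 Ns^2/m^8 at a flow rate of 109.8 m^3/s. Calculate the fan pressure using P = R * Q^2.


16251.5419 Pa

Compute Q^2:
Q^2 = 109.8^2 = 12056.04
Compute pressure:
P = R * Q^2 = 1.348 * 12056.04
= 16251.5419 Pa


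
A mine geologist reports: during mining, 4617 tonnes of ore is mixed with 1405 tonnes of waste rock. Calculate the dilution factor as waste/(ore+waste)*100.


Total material = ore + waste
= 4617 + 1405 = 6022 tonnes
Dilution = waste / total * 100
= 1405 / 6022 * 100
= 0.2333111923 * 100
= 23.3311%

23.3311%


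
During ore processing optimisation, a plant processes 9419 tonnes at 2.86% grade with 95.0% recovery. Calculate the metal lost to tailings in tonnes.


13.4692 tonnes

Total metal in feed:
= 9419 * 2.86 / 100 = 269.3834 tonnes
Metal recovered:
= 269.3834 * 95.0 / 100 = 255.91423 tonnes
Metal lost to tailings:
= 269.3834 - 255.91423
= 13.4692 tonnes


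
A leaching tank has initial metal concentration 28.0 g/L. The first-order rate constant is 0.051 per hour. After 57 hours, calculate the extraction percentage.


Compute the exponent:
-k * t = -0.051 * 57 = -2.907
Remaining concentration:
C = 28.0 * exp(-2.907)
= 28.0 * 0.05463940244
= 1.529903268 g/L
Extracted = 28.0 - 1.529903268 = 26.47009673 g/L
Extraction % = 26.47009673 / 28.0 * 100
= 94.5361%

94.5361%


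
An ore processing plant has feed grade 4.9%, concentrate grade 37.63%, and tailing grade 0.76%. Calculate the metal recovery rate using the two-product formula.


86.2314%

Using the two-product formula:
R = 100 * c * (f - t) / (f * (c - t))
Numerator = 100 * 37.63 * (4.9 - 0.76)
= 100 * 37.63 * 4.14
= 15578.82
Denominator = 4.9 * (37.63 - 0.76)
= 4.9 * 36.87
= 180.663
R = 15578.82 / 180.663
= 86.2314%


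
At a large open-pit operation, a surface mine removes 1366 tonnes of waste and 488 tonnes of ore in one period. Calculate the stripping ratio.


Stripping ratio = waste tonnage / ore tonnage
= 1366 / 488
= 2.7992

2.7992


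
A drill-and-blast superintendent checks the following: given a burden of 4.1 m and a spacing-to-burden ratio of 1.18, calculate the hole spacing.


Spacing = burden * ratio
= 4.1 * 1.18
= 4.838 m

4.838 m


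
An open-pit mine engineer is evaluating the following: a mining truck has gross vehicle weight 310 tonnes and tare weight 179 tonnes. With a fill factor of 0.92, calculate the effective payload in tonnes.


Maximum payload = gross - tare
= 310 - 179 = 131 tonnes
Effective payload = max payload * fill factor
= 131 * 0.92
= 120.52 tonnes

120.52 tonnes


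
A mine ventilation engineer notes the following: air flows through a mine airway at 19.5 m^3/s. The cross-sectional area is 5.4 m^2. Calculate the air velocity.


Velocity = flow rate / cross-sectional area
= 19.5 / 5.4
= 3.6111 m/s

3.6111 m/s


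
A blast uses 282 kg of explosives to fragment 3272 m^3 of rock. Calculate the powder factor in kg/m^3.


0.0862 kg/m^3

Powder factor = explosive mass / rock volume
= 282 / 3272
= 0.0862 kg/m^3


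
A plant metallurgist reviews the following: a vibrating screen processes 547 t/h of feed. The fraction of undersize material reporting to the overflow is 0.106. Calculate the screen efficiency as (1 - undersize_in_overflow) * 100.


89.4%

Screen efficiency = (1 - fraction of undersize in overflow) * 100
= (1 - 0.106) * 100
= 0.894 * 100
= 89.4%


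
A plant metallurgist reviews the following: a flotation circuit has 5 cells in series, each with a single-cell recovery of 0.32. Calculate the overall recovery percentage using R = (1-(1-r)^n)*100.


85.4607%

Complement of single-cell recovery:
1 - r = 1 - 0.32 = 0.68
Raise to power n:
(1 - r)^5 = 0.68^5 = 0.1453933568
Overall recovery:
R = (1 - 0.1453933568) * 100
= 85.4607%


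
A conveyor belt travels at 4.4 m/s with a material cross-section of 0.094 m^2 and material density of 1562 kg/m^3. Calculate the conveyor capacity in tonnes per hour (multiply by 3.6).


Volumetric flow = speed * area
= 4.4 * 0.094 = 0.4136 m^3/s
Mass flow = volumetric * density
= 0.4136 * 1562 = 646.0432 kg/s
Convert to t/h: multiply by 3.6
Capacity = 646.0432 * 3.6
= 2325.7555 t/h

2325.7555 t/h


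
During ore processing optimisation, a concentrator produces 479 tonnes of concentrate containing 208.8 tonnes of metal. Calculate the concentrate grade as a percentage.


Grade = (metal in concentrate / concentrate mass) * 100
= (208.8 / 479) * 100
= 0.435908142 * 100
= 43.5908%

43.5908%


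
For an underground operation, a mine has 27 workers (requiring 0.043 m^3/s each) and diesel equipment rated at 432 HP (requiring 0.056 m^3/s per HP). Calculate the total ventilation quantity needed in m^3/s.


25.353 m^3/s

Airflow for workers:
Q_people = 27 * 0.043 = 1.161 m^3/s
Airflow for diesel equipment:
Q_diesel = 432 * 0.056 = 24.192 m^3/s
Total ventilation:
Q_total = 1.161 + 24.192
= 25.353 m^3/s


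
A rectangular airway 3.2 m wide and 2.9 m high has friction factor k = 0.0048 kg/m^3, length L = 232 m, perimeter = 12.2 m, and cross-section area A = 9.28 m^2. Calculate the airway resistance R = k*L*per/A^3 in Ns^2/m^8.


0.017 Ns^2/m^8

Compute the numerator:
k * L * per = 0.0048 * 232 * 12.2
= 13.58592
Compute the denominator:
A^3 = 9.28^3 = 799.178752
Resistance:
R = 13.58592 / 799.178752
= 0.017 Ns^2/m^8


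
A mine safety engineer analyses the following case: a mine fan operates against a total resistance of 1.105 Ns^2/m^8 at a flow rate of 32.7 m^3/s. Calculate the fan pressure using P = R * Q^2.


Compute Q^2:
Q^2 = 32.7^2 = 1069.29
Compute pressure:
P = R * Q^2 = 1.105 * 1069.29
= 1181.5655 Pa

1181.5655 Pa


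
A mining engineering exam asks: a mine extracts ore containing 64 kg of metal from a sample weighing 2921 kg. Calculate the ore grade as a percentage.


Ore grade = (metal mass / ore mass) * 100
= (64 / 2921) * 100
= 0.02191030469 * 100
= 2.191%

2.191%


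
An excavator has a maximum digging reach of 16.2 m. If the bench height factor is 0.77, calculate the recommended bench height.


12.474 m

Bench height = reach * factor
= 16.2 * 0.77
= 12.474 m


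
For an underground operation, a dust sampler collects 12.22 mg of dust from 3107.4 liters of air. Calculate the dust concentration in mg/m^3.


3.9325 mg/m^3

Convert liters to m^3: 1 m^3 = 1000 L
Concentration = mass / volume * 1000
= 12.22 / 3107.4 * 1000
= 0.003932548111 * 1000
= 3.9325 mg/m^3


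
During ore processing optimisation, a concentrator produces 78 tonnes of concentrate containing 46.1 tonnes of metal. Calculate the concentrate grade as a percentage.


59.1026%

Grade = (metal in concentrate / concentrate mass) * 100
= (46.1 / 78) * 100
= 0.591025641 * 100
= 59.1026%


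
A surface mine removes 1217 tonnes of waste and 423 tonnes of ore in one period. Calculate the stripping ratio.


2.8771

Stripping ratio = waste tonnage / ore tonnage
= 1217 / 423
= 2.8771


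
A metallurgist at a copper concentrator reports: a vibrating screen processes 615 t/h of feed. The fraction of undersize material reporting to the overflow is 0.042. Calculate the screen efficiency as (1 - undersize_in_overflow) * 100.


Screen efficiency = (1 - fraction of undersize in overflow) * 100
= (1 - 0.042) * 100
= 0.958 * 100
= 95.8%

95.8%


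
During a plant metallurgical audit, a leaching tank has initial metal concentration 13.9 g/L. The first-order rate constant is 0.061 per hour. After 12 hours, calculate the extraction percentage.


51.9054%

Compute the exponent:
-k * t = -0.061 * 12 = -0.732
Remaining concentration:
C = 13.9 * exp(-0.732)
= 13.9 * 0.4809461353
= 6.68515128 g/L
Extracted = 13.9 - 6.68515128 = 7.21484872 g/L
Extraction % = 7.21484872 / 13.9 * 100
= 51.9054%


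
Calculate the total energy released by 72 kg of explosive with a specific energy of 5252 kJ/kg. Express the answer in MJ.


Energy = mass * specific_energy / 1000
= 72 * 5252 / 1000
= 378144 / 1000
= 378.144 MJ

378.144 MJ


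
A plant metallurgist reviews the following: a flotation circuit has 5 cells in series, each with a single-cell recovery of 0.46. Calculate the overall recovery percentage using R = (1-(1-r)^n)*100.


Complement of single-cell recovery:
1 - r = 1 - 0.46 = 0.54
Raise to power n:
(1 - r)^5 = 0.54^5 = 0.0459165024
Overall recovery:
R = (1 - 0.0459165024) * 100
= 95.4083%

95.4083%


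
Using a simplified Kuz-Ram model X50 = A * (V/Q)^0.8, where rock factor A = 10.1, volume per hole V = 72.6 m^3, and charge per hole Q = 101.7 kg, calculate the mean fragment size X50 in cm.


7.7128 cm

Compute V/Q:
V/Q = 72.6 / 101.7 = 0.7138643068
Raise to the power 0.8:
(V/Q)^0.8 = 0.7138643068^0.8 = 0.7636467965
Multiply by A:
X50 = 10.1 * 0.7636467965
= 7.7128 cm


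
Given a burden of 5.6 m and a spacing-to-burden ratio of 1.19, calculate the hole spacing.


6.664 m

Spacing = burden * ratio
= 5.6 * 1.19
= 6.664 m


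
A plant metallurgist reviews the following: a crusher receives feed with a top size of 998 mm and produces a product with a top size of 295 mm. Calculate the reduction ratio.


3.3831

Reduction ratio = feed size / product size
= 998 / 295
= 3.3831


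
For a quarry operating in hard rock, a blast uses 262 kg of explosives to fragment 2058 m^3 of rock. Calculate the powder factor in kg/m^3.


0.1273 kg/m^3

Powder factor = explosive mass / rock volume
= 262 / 2058
= 0.1273 kg/m^3


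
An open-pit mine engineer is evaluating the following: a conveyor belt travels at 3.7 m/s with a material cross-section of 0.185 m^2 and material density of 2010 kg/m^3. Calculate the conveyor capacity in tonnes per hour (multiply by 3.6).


4953.042 t/h

Volumetric flow = speed * area
= 3.7 * 0.185 = 0.6845 m^3/s
Mass flow = volumetric * density
= 0.6845 * 2010 = 1375.845 kg/s
Convert to t/h: multiply by 3.6
Capacity = 1375.845 * 3.6
= 4953.042 t/h


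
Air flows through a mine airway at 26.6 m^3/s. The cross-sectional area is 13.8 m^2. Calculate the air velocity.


1.9275 m/s

Velocity = flow rate / cross-sectional area
= 26.6 / 13.8
= 1.9275 m/s


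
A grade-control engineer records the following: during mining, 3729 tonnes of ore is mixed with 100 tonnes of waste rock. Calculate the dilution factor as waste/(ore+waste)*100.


Total material = ore + waste
= 3729 + 100 = 3829 tonnes
Dilution = waste / total * 100
= 100 / 3829 * 100
= 0.0261164795 * 100
= 2.6116%

2.6116%


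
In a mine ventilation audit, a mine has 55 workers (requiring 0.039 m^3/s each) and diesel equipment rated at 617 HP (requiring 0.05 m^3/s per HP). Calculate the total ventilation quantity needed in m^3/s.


Airflow for workers:
Q_people = 55 * 0.039 = 2.145 m^3/s
Airflow for diesel equipment:
Q_diesel = 617 * 0.05 = 30.85 m^3/s
Total ventilation:
Q_total = 2.145 + 30.85
= 32.995 m^3/s

32.995 m^3/s


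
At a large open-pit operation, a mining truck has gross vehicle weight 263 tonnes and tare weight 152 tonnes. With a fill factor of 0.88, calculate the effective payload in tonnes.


Maximum payload = gross - tare
= 263 - 152 = 111 tonnes
Effective payload = max payload * fill factor
= 111 * 0.88
= 97.68 tonnes

97.68 tonnes


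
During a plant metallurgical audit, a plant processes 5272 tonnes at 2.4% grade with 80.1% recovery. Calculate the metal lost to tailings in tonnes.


25.1791 tonnes

Total metal in feed:
= 5272 * 2.4 / 100 = 126.528 tonnes
Metal recovered:
= 126.528 * 80.1 / 100 = 101.348928 tonnes
Metal lost to tailings:
= 126.528 - 101.348928
= 25.1791 tonnes


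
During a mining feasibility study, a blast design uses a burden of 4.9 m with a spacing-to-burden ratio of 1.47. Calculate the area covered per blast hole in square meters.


35.2947 m^2

First, find the spacing:
Spacing = burden * ratio = 4.9 * 1.47
= 7.203 m
Then, calculate the area:
Area = burden * spacing = 4.9 * 7.203
= 35.2947 m^2
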